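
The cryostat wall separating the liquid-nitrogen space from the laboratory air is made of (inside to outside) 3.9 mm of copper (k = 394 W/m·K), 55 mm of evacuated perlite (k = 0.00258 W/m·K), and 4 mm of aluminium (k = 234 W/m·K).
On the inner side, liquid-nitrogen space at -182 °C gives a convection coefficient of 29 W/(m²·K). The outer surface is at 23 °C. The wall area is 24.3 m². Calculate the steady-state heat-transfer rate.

Model the wall as resistances in series:
R_inner film = 1/(h_i·A) = 1/(29×24.3) = 0.001419 K/W
R_copper = L/(kA) = 0.0039/(394×24.3) = 4.073×10^-7 K/W
R_evacuated perlite = L/(kA) = 0.055/(0.00258×24.3) = 0.8773 K/W
R_aluminium = L/(kA) = 0.004/(234×24.3) = 7.035×10^-7 K/W
R_total = 0.8787 K/W
Q = ΔT / R_total = 205 / 0.8787

Q ≈ 233 W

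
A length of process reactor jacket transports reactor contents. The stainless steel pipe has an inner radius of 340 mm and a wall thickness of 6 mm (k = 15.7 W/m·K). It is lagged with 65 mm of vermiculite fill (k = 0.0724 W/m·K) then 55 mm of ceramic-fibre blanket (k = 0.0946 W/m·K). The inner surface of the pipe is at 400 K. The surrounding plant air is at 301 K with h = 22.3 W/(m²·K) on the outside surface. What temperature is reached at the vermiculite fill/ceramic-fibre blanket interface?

Radial resistances (cylindrical: R_cond = ln(r_o/r_i)/(2πkL), R_conv = 1/(h·2πrL)):
R_stainless steel pipe wall = ln(346/340)/(2π×15.7×1) = 1.773×10^-4 K/W
R_vermiculite fill = ln(411/346)/(2π×0.0724×1) = 0.3784 K/W
R_ceramic-fibre blanket = ln(466/411)/(2π×0.0946×1) = 0.2113 K/W
R_outer film = 1/(h_o·2πr_oL) = 1/(22.3×2π×0.466×1) = 0.01532 K/W
R_total = 0.6052 K/W
Q = ΔT/R_total = 99/0.6052
Q = 164 W/m
T_interface = T_inner − Q·ΣR(inner→interface) = 400 − 164×0.3786

T ≈ 338 K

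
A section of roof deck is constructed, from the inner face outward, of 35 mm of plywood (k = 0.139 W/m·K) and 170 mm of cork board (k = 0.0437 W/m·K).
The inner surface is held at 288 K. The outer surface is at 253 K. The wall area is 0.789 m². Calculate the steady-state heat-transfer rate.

Using the resistance-network approach (series):
R_plywood = L/(kA) = 0.035/(0.139×0.789) = 0.3191 K/W
R_cork board = L/(kA) = 0.17/(0.0437×0.789) = 4.93 K/W
R_total = 5.25 K/W
Q = ΔT / R_total = 35 / 5.25

Q ≈ 6.67 W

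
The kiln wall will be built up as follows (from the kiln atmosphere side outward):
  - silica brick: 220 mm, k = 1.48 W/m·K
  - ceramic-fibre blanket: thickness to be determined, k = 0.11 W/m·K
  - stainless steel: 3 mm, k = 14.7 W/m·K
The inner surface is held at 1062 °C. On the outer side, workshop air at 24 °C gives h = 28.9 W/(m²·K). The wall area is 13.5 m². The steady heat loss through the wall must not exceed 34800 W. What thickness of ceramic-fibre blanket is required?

L ≈ 24.1 mm

Treating each layer as a thermal resistance in series:
R_silica brick = L/(kA) = 0.22/(1.48×13.5) = 0.01101 K/W
R_stainless steel = L/(kA) = 0.003/(14.7×13.5) = 1.512×10^-5 K/W
R_outer film = 1/(h_o·A) = 1/(28.9×13.5) = 0.002563 K/W
Sum of the known resistances R_other = 0.01359 K/W
Required total resistance R_tot = ΔT/Q_allow = 1038/34800 = 0.02983 K/W
R_ceramic-fibre blanket = R_tot − R_other = 0.01624 K/W
L = R·k·A = 0.01624×0.11×13.5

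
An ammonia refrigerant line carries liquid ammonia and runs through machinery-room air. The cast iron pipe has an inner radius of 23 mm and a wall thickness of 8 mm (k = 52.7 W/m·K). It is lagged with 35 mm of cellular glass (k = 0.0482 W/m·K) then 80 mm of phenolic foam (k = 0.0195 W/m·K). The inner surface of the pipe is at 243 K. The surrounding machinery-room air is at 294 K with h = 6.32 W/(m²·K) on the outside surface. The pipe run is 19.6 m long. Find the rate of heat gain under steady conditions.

Per-layer cylindrical resistances, series-summed:
R_cast iron pipe wall = ln(31/23)/(2π×52.7×19.6) = 4.599×10^-5 K/W
R_cellular glass = ln(66/31)/(2π×0.0482×19.6) = 0.1273 K/W
R_phenolic foam = ln(146/66)/(2π×0.0195×19.6) = 0.3306 K/W
R_outer film = 1/(h_o·2πr_oL) = 1/(6.32×2π×0.146×19.6) = 0.0088 K/W
R_total = 0.4668 K/W
Q = ΔT/R_total = 51/0.4668

Q ≈ 109 W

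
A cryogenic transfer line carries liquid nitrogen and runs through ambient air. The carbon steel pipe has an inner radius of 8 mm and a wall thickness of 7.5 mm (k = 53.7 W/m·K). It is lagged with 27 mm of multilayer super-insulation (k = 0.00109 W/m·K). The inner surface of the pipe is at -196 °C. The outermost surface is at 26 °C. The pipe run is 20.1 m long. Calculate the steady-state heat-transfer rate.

Treating each annulus and film as a series resistance:
R_carbon steel pipe wall = ln(15.5/8)/(2π×53.7×20.1) = 9.752×10^-5 K/W
R_multilayer super-insulation = ln(42.5/15.5)/(2π×0.00109×20.1) = 7.327 K/W
R_total = 7.327 K/W
Q = ΔT/R_total = 222/7.327

Q ≈ 30.3 W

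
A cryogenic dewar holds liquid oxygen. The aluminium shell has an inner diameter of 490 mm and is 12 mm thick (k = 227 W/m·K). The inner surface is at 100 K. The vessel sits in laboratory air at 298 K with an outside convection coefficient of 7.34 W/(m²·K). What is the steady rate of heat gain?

Q ≈ 1210 W

For a spherical shell R = (1/r₁ − 1/r₂)/(4πk); film R = 1/(h·4πr²). In series:
R_aluminium shell = (1/0.245 − 1/0.257)/(4π×227) = 6.681×10^-5 K/W
R_outer film = 1/(h·4πr_o²) = 1/(7.34×4π×0.257²) = 0.1641 K/W
R_total = 0.1642 K/W
Q = ΔT/R_total = 198/0.1642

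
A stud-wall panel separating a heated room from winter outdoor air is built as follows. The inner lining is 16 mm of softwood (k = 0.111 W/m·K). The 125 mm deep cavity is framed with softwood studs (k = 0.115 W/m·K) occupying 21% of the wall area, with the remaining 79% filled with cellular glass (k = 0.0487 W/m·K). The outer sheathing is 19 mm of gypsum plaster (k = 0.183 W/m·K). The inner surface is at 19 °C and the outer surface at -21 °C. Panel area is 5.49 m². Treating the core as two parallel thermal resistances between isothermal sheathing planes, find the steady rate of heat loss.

Sheathing layers in series; stud and cavity paths in parallel between them.
R_inner = 0.016/(0.111×5.49) = 0.02626 K/W
R_stud  = 0.125/(0.115×0.21×5.49) = 0.9428 K/W
R_cav   = 0.125/(0.0487×0.79×5.49) = 0.5918 K/W
1/R_core = 1/R_stud + 1/R_cav → R_core = 0.3636 K/W
R_outer = 0.019/(0.183×5.49) = 0.01891 K/W
R_total = 0.4088 K/W
Q = ΔT/R_total = 40/0.4088

Q ≈ 97.9 W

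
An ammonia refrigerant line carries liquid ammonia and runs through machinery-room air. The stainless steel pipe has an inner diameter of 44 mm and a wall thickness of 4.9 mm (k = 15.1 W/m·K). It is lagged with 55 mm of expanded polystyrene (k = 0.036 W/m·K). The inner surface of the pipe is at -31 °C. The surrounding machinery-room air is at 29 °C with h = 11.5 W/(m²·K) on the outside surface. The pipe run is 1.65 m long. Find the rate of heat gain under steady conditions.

Q ≈ 19.4 W

Treating each annulus and film as a series resistance:
R_stainless steel pipe wall = ln(26.9/22)/(2π×15.1×1.65) = 0.001285 K/W
R_expanded polystyrene = ln(81.9/26.9)/(2π×0.036×1.65) = 2.983 K/W
R_outer film = 1/(h_o·2πr_oL) = 1/(11.5×2π×0.0819×1.65) = 0.1024 K/W
R_total = 3.087 K/W
Q = ΔT/R_total = 60/3.087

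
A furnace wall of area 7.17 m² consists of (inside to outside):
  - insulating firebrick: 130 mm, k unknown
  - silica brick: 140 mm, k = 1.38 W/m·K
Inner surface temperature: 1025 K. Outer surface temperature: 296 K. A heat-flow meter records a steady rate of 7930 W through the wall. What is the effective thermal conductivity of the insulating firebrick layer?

Series thermal resistances:
R_silica brick = L/(kA) = 0.14/(1.38×7.17) = 0.01415 K/W
Sum of known resistances R_other = 0.01415 K/W
Total R = ΔT/Q = 729/7930 = 0.09193 K/W
R_insulating firebrick = R_total − R_other = 0.07778 K/W
k = L/(R·A) = 0.13/(0.07778×7.17)

k ≈ 0.233 W/(m·K)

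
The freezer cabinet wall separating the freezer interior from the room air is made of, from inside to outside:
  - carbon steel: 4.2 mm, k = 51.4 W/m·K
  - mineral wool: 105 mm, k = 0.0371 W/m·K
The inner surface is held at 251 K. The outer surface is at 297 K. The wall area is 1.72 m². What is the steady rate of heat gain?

Q ≈ 28 W

Model the wall as resistances in series:
R_carbon steel = L/(kA) = 0.0042/(51.4×1.72) = 4.751×10^-5 K/W
R_mineral wool = L/(kA) = 0.105/(0.0371×1.72) = 1.645 K/W
R_total = 1.646 K/W
Q = ΔT / R_total = 46 / 1.646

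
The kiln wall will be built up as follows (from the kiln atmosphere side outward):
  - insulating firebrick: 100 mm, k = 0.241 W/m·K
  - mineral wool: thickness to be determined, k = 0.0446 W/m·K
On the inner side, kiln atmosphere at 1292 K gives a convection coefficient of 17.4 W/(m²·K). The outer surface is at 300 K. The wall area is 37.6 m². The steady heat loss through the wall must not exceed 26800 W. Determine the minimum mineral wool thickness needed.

Thermal resistances in series:
R_inner film = 1/(h_i·A) = 1/(17.4×37.6) = 0.001528 K/W
R_insulating firebrick = L/(kA) = 0.1/(0.241×37.6) = 0.01104 K/W
Sum of the known resistances R_other = 0.01256 K/W
Required total resistance R_tot = ΔT/Q_allow = 992/26800 = 0.03701 K/W
R_mineral wool = R_tot − R_other = 0.02445 K/W
L = R·k·A = 0.02445×0.0446×37.6

L ≈ 41 mm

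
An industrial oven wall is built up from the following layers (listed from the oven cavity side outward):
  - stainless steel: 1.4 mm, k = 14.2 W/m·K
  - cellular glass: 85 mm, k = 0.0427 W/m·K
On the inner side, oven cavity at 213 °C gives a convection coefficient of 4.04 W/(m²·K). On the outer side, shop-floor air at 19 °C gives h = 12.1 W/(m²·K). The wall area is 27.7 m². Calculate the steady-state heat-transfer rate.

Q ≈ 2320 W

Series thermal resistances:
R_inner film = 1/(h_i·A) = 1/(4.04×27.7) = 0.008936 K/W
R_stainless steel = L/(kA) = 0.0014/(14.2×27.7) = 3.559×10^-6 K/W
R_cellular glass = L/(kA) = 0.085/(0.0427×27.7) = 0.07186 K/W
R_outer film = 1/(h_o·A) = 1/(12.1×27.7) = 0.002984 K/W
R_total = 0.08379 K/W
Q = ΔT / R_total = 194 / 0.08379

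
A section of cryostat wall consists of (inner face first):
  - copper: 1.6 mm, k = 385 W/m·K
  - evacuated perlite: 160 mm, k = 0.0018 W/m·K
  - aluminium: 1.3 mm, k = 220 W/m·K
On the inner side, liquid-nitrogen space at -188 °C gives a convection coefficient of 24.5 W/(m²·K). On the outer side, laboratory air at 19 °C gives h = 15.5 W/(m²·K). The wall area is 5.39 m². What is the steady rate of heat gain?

Series thermal resistances:
R_inner film = 1/(h_i·A) = 1/(24.5×5.39) = 0.007573 K/W
R_copper = L/(kA) = 0.0016/(385×5.39) = 7.71×10^-7 K/W
R_evacuated perlite = L/(kA) = 0.16/(0.0018×5.39) = 16.49 K/W
R_aluminium = L/(kA) = 0.0013/(220×5.39) = 1.096×10^-6 K/W
R_outer film = 1/(h_o·A) = 1/(15.5×5.39) = 0.01197 K/W
R_total = 16.51 K/W
Q = ΔT / R_total = 207 / 16.51

Q ≈ 12.5 W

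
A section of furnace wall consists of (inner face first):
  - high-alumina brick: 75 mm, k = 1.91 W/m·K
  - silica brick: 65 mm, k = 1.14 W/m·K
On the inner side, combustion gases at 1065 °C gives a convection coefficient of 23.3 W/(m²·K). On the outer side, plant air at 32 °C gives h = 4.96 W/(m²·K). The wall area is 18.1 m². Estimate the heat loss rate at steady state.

Using the resistance-network approach (series):
R_inner film = 1/(h_i·A) = 1/(23.3×18.1) = 0.002371 K/W
R_high-alumina brick = L/(kA) = 0.075/(1.91×18.1) = 0.002169 K/W
R_silica brick = L/(kA) = 0.065/(1.14×18.1) = 0.00315 K/W
R_outer film = 1/(h_o·A) = 1/(4.96×18.1) = 0.01114 K/W
R_total = 0.01883 K/W
Q = ΔT / R_total = 1033 / 0.01883

Q ≈ 54900 W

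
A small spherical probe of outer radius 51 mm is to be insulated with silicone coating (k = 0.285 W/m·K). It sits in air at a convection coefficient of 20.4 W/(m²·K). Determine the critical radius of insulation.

r_cr ≈ 27.9 mm

For a sphere r_cr = 2k/h = 2×0.285/20.4
r_cr = 27.9 mm; since the bare radius (51 mm) is above r_cr, any added insulation will reduce heat loss.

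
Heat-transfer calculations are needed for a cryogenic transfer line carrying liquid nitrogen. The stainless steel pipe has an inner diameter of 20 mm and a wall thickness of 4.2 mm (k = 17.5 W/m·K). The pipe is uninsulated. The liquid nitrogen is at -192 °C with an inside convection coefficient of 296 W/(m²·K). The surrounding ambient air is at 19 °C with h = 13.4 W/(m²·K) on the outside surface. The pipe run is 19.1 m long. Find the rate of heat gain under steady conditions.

Q ≈ 4510 W

Per-layer cylindrical resistances, series-summed:
R_inner film = 1/(h_i·2πr₁L) = 1/(296×2π×0.01×19.1) = 0.002815 K/W
R_stainless steel pipe wall = ln(14.2/10)/(2π×17.5×19.1) = 1.67×10^-4 K/W
R_outer film = 1/(h_o·2πr_oL) = 1/(13.4×2π×0.0142×19.1) = 0.04379 K/W
R_total = 0.04677 K/W
Q = ΔT/R_total = 211/0.04677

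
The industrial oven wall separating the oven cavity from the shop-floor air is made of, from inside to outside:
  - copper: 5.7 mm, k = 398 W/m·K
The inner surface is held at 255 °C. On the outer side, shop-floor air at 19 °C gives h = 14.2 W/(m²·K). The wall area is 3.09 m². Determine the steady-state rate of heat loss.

Thermal resistances in series:
R_copper = L/(kA) = 0.0057/(398×3.09) = 4.635×10^-6 K/W
R_outer film = 1/(h_o·A) = 1/(14.2×3.09) = 0.02279 K/W
R_total = 0.0228 K/W
Q = ΔT / R_total = 236 / 0.0228

Q ≈ 10400 W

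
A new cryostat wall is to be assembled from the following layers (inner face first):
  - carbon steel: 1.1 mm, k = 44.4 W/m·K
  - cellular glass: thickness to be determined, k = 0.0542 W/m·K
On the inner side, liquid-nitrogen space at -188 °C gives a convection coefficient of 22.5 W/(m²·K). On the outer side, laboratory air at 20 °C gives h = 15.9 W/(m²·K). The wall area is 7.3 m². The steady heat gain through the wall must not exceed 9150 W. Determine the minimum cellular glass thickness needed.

L ≈ 3.18 mm

Model the wall as resistances in series:
R_inner film = 1/(h_i·A) = 1/(22.5×7.3) = 0.006088 K/W
R_carbon steel = L/(kA) = 0.0011/(44.4×7.3) = 3.394×10^-6 K/W
R_outer film = 1/(h_o·A) = 1/(15.9×7.3) = 0.008615 K/W
Sum of the known resistances R_other = 0.01471 K/W
Required total resistance R_tot = ΔT/Q_allow = 208/9150 = 0.02273 K/W
R_cellular glass = R_tot − R_other = 0.008025 K/W
L = R·k·A = 0.008025×0.0542×7.3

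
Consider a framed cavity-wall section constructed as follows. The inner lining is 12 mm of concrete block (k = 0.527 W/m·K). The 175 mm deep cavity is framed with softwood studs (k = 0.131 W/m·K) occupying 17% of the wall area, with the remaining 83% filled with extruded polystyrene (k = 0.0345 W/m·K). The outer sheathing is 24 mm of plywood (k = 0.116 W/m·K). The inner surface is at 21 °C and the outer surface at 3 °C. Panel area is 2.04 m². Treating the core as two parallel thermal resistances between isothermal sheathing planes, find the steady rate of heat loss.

Sheathing layers in series; stud and cavity paths in parallel between them.
R_inner = 0.012/(0.527×2.04) = 0.01116 K/W
R_stud  = 0.175/(0.131×0.17×2.04) = 3.852 K/W
R_cav   = 0.175/(0.0345×0.83×2.04) = 2.996 K/W
1/R_core = 1/R_stud + 1/R_cav → R_core = 1.685 K/W
R_outer = 0.024/(0.116×2.04) = 0.1014 K/W
R_total = 1.798 K/W
Q = ΔT/R_total = 18/1.798

Q ≈ 10 W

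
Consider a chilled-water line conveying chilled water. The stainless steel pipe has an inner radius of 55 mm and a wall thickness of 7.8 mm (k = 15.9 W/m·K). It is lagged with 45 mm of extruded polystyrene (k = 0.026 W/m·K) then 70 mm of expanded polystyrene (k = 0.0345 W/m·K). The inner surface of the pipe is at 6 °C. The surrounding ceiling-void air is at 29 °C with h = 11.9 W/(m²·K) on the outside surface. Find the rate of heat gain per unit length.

q′ ≈ 4.04 W/m

Radial resistances (cylindrical: R_cond = ln(r_o/r_i)/(2πkL), R_conv = 1/(h·2πrL)):
R_stainless steel pipe wall = ln(62.8/55)/(2π×15.9×1) = 0.001328 K/W
R_extruded polystyrene = ln(107.8/62.8)/(2π×0.026×1) = 3.308 K/W
R_expanded polystyrene = ln(177.8/107.8)/(2π×0.0345×1) = 2.308 K/W
R_outer film = 1/(h_o·2πr_oL) = 1/(11.9×2π×0.1778×1) = 0.07522 K/W
R_total = 5.692 K/W
Q = ΔT/R_total = 23/5.692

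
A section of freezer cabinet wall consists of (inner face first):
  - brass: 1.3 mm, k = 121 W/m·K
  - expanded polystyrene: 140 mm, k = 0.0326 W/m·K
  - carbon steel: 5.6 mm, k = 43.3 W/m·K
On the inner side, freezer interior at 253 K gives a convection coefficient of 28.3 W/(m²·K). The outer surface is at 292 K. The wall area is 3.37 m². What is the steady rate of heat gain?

Q ≈ 30.4 W

Thermal resistances in series:
R_inner film = 1/(h_i·A) = 1/(28.3×3.37) = 0.01049 K/W
R_brass = L/(kA) = 0.0013/(121×3.37) = 3.188×10^-6 K/W
R_expanded polystyrene = L/(kA) = 0.14/(0.0326×3.37) = 1.274 K/W
R_carbon steel = L/(kA) = 0.0056/(43.3×3.37) = 3.838×10^-5 K/W
R_total = 1.285 K/W
Q = ΔT / R_total = 39 / 1.285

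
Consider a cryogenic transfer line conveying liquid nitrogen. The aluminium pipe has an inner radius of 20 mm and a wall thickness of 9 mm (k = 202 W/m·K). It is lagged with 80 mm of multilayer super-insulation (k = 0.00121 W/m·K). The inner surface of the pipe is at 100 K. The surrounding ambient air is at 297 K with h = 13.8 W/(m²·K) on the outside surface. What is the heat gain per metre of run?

q′ ≈ 1.13 W/m

For a radial system each layer contributes R = ln(r_out/r_in)/(2πkL); films add R = 1/(hA).
R_aluminium pipe wall = ln(29/20)/(2π×202×1) = 2.928×10^-4 K/W
R_multilayer super-insulation = ln(109/29)/(2π×0.00121×1) = 174.2 K/W
R_outer film = 1/(h_o·2πr_oL) = 1/(13.8×2π×0.109×1) = 0.1058 K/W
R_total = 174.3 K/W
Q = ΔT/R_total = 197/174.3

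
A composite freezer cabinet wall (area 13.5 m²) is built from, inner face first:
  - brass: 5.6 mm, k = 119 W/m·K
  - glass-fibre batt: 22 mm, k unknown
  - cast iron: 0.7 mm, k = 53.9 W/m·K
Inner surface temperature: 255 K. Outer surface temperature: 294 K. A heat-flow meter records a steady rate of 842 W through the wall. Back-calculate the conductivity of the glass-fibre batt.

Using the resistance-network approach (series):
R_brass = L/(kA) = 0.0056/(119×13.5) = 3.486×10^-6 K/W
R_cast iron = L/(kA) = 0.0007/(53.9×13.5) = 9.62×10^-7 K/W
Sum of known resistances R_other = 4.448×10^-6 K/W
Total R = ΔT/Q = 39/842 = 0.04632 K/W
R_glass-fibre batt = R_total − R_other = 0.04631 K/W
k = L/(R·A) = 0.022/(0.04631×13.5)

k ≈ 0.0352 W/(m·K)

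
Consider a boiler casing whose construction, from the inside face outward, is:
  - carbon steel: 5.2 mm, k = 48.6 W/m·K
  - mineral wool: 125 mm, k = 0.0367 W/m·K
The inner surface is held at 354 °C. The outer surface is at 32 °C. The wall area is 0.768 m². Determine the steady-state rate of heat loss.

Model the wall as resistances in series:
R_carbon steel = L/(kA) = 0.0052/(48.6×0.768) = 1.393×10^-4 K/W
R_mineral wool = L/(kA) = 0.125/(0.0367×0.768) = 4.435 K/W
R_total = 4.435 K/W
Q = ΔT / R_total = 322 / 4.435

Q ≈ 72.6 W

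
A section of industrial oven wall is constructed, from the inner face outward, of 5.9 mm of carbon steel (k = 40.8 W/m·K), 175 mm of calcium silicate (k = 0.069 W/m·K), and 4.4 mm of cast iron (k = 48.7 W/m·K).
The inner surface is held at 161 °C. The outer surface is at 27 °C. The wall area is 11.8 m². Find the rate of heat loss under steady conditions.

Model the wall as resistances in series:
R_carbon steel = L/(kA) = 0.0059/(40.8×11.8) = 1.225×10^-5 K/W
R_calcium silicate = L/(kA) = 0.175/(0.069×11.8) = 0.2149 K/W
R_cast iron = L/(kA) = 0.0044/(48.7×11.8) = 7.657×10^-6 K/W
R_total = 0.215 K/W
Q = ΔT / R_total = 134 / 0.215

Q ≈ 623 W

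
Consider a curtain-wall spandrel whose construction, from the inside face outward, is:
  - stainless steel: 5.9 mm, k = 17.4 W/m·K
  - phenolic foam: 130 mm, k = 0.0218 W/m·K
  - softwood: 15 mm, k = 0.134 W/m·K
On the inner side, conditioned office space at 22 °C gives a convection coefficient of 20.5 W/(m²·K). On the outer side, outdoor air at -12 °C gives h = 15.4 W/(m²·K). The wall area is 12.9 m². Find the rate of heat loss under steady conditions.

Q ≈ 70.9 W

Series thermal resistances:
R_inner film = 1/(h_i·A) = 1/(20.5×12.9) = 0.003781 K/W
R_stainless steel = L/(kA) = 0.0059/(17.4×12.9) = 2.629×10^-5 K/W
R_phenolic foam = L/(kA) = 0.13/(0.0218×12.9) = 0.4623 K/W
R_softwood = L/(kA) = 0.015/(0.134×12.9) = 0.008678 K/W
R_outer film = 1/(h_o·A) = 1/(15.4×12.9) = 0.005034 K/W
R_total = 0.4798 K/W
Q = ΔT / R_total = 34 / 0.4798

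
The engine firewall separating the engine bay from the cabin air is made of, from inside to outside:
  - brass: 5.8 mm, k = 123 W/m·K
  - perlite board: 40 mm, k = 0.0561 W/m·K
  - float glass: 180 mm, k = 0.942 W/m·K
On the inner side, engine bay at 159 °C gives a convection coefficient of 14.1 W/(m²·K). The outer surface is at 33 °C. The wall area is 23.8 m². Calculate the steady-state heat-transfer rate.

Q ≈ 3080 W

Series thermal resistances:
R_inner film = 1/(h_i·A) = 1/(14.1×23.8) = 0.00298 K/W
R_brass = L/(kA) = 0.0058/(123×23.8) = 1.981×10^-6 K/W
R_perlite board = L/(kA) = 0.04/(0.0561×23.8) = 0.02996 K/W
R_float glass = L/(kA) = 0.18/(0.942×23.8) = 0.008029 K/W
R_total = 0.04097 K/W
Q = ΔT / R_total = 126 / 0.04097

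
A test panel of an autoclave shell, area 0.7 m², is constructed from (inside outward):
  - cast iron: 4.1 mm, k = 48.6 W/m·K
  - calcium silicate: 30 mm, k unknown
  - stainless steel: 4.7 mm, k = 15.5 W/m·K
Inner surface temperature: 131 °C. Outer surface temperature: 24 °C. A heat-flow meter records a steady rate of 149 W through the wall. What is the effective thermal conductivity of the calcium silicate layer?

Using the resistance-network approach (series):
R_cast iron = L/(kA) = 0.0041/(48.6×0.7) = 1.205×10^-4 K/W
R_stainless steel = L/(kA) = 0.0047/(15.5×0.7) = 4.332×10^-4 K/W
Sum of known resistances R_other = 5.537×10^-4 K/W
Total R = ΔT/Q = 107/149 = 0.7181 K/W
R_calcium silicate = R_total − R_other = 0.7176 K/W
k = L/(R·A) = 0.03/(0.7176×0.7)

k ≈ 0.0597 W/(m·K)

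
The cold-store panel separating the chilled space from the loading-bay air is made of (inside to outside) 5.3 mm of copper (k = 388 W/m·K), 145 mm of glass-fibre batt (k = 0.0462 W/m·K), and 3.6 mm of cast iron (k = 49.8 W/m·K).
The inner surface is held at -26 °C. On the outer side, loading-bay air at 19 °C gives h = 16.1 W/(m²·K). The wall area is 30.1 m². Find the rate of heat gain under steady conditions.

Thermal resistances in series:
R_copper = L/(kA) = 0.0053/(388×30.1) = 4.538×10^-7 K/W
R_glass-fibre batt = L/(kA) = 0.145/(0.0462×30.1) = 0.1043 K/W
R_cast iron = L/(kA) = 0.0036/(49.8×30.1) = 2.402×10^-6 K/W
R_outer film = 1/(h_o·A) = 1/(16.1×30.1) = 0.002064 K/W
R_total = 0.1063 K/W
Q = ΔT / R_total = 45 / 0.1063

Q ≈ 423 W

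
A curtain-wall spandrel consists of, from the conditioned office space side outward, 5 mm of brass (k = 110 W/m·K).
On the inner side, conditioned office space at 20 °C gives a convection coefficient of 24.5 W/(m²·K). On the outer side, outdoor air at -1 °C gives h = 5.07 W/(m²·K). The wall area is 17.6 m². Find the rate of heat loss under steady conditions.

Using the resistance-network approach (series):
R_inner film = 1/(h_i·A) = 1/(24.5×17.6) = 0.002319 K/W
R_brass = L/(kA) = 0.005/(110×17.6) = 2.583×10^-6 K/W
R_outer film = 1/(h_o·A) = 1/(5.07×17.6) = 0.01121 K/W
R_total = 0.01353 K/W
Q = ΔT / R_total = 21 / 0.01353

Q ≈ 1550 W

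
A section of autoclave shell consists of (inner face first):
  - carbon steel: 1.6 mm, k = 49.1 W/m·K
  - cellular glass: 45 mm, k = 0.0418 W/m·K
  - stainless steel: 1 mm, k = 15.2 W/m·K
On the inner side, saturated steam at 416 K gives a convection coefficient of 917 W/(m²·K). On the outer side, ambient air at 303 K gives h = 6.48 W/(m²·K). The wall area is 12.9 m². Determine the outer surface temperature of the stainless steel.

T ≈ 317 K

Series thermal resistances:
R_inner film = 1/(h_i·A) = 1/(917×12.9) = 8.454×10^-5 K/W
R_carbon steel = L/(kA) = 0.0016/(49.1×12.9) = 2.526×10^-6 K/W
R_cellular glass = L/(kA) = 0.045/(0.0418×12.9) = 0.08345 K/W
R_stainless steel = L/(kA) = 0.001/(15.2×12.9) = 5.1×10^-6 K/W
R_outer film = 1/(h_o·A) = 1/(6.48×12.9) = 0.01196 K/W
R_total = 0.09551 K/W;  Q = ΔT/R_total = 113/0.09551 = 1183 W
T_interface = T_inner − Q·ΣR(inner→interface) = 416 − 1180×0.08355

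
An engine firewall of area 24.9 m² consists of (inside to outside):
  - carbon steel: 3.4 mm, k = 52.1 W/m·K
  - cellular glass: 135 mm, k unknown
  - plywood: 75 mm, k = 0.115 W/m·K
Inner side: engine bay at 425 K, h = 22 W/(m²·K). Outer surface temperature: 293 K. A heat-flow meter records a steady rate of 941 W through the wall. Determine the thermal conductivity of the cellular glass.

Model the wall as resistances in series:
R_inner film = 1/(h_i·A) = 1/(22×24.9) = 0.001825 K/W
R_carbon steel = L/(kA) = 0.0034/(52.1×24.9) = 2.621×10^-6 K/W
R_plywood = L/(kA) = 0.075/(0.115×24.9) = 0.02619 K/W
Sum of known resistances R_other = 0.02802 K/W
Total R = ΔT/Q = 132/941 = 0.1403 K/W
R_cellular glass = R_total − R_other = 0.1123 K/W
k = L/(R·A) = 0.135/(0.1123×24.9)

k ≈ 0.0483 W/(m·K)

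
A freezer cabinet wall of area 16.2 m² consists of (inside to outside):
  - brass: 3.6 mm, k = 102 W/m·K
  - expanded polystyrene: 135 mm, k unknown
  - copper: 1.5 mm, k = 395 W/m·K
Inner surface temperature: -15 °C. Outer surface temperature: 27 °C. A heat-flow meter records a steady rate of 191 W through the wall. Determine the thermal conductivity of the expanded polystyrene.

k ≈ 0.0379 W/(m·K)

Using the resistance-network approach (series):
R_brass = L/(kA) = 0.0036/(102×16.2) = 2.179×10^-6 K/W
R_copper = L/(kA) = 0.0015/(395×16.2) = 2.344×10^-7 K/W
Sum of known resistances R_other = 2.413×10^-6 K/W
Total R = ΔT/Q = 42/191 = 0.2199 K/W
R_expanded polystyrene = R_total − R_other = 0.2199 K/W
k = L/(R·A) = 0.135/(0.2199×16.2)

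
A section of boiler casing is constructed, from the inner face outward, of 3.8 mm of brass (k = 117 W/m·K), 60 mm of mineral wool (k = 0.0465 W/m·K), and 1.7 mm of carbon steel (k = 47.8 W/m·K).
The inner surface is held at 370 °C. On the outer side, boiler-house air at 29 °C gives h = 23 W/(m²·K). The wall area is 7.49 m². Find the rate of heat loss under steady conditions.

Q ≈ 1910 W

Using the resistance-network approach (series):
R_brass = L/(kA) = 0.0038/(117×7.49) = 4.336×10^-6 K/W
R_mineral wool = L/(kA) = 0.06/(0.0465×7.49) = 0.1723 K/W
R_carbon steel = L/(kA) = 0.0017/(47.8×7.49) = 4.748×10^-6 K/W
R_outer film = 1/(h_o·A) = 1/(23×7.49) = 0.005805 K/W
R_total = 0.1781 K/W
Q = ΔT / R_total = 341 / 0.1781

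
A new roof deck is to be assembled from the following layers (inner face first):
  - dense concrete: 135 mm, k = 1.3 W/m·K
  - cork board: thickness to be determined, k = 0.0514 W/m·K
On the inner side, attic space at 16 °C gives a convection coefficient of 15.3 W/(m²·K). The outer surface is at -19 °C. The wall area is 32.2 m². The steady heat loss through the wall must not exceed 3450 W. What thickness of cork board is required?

L ≈ 8.09 mm

Using the resistance-network approach (series):
R_inner film = 1/(h_i·A) = 1/(15.3×32.2) = 0.00203 K/W
R_dense concrete = L/(kA) = 0.135/(1.3×32.2) = 0.003225 K/W
Sum of the known resistances R_other = 0.005255 K/W
Required total resistance R_tot = ΔT/Q_allow = 35/3450 = 0.01014 K/W
R_cork board = R_tot − R_other = 0.00489 K/W
L = R·k·A = 0.00489×0.0514×32.2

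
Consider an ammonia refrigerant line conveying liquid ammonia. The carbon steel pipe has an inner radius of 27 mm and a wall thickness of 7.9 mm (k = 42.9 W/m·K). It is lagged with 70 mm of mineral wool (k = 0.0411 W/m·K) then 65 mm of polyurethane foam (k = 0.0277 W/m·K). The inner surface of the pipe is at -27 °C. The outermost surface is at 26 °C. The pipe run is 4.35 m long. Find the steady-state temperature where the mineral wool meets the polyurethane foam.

T ≈ 5.12 °C

Treating each annulus and film as a series resistance:
R_carbon steel pipe wall = ln(34.9/27)/(2π×42.9×4.35) = 2.189×10^-4 K/W
R_mineral wool = ln(104.9/34.9)/(2π×0.0411×4.35) = 0.9797 K/W
R_polyurethane foam = ln(169.9/104.9)/(2π×0.0277×4.35) = 0.6369 K/W
R_total = 1.617 K/W
Q = ΔT/R_total = 53/1.617
Q = 32.8 W
T_interface = T_inner + Q·ΣR(inner→interface) = -27 + 32.8×0.9799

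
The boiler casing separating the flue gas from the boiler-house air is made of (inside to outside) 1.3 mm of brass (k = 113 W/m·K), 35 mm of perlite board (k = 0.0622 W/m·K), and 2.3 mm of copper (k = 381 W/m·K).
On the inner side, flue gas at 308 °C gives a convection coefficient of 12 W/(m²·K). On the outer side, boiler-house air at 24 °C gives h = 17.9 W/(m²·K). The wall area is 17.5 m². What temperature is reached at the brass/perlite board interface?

Using the resistance-network approach (series):
R_inner film = 1/(h_i·A) = 1/(12×17.5) = 0.004762 K/W
R_brass = L/(kA) = 0.0013/(113×17.5) = 6.574×10^-7 K/W
R_perlite board = L/(kA) = 0.035/(0.0622×17.5) = 0.03215 K/W
R_copper = L/(kA) = 0.0023/(381×17.5) = 3.45×10^-7 K/W
R_outer film = 1/(h_o·A) = 1/(17.9×17.5) = 0.003192 K/W
R_total = 0.04011 K/W;  Q = ΔT/R_total = 284/0.04011 = 7081 W
T_interface = T_inner − Q·ΣR(inner→interface) = 308 − 7080×0.004763

T ≈ 274 °C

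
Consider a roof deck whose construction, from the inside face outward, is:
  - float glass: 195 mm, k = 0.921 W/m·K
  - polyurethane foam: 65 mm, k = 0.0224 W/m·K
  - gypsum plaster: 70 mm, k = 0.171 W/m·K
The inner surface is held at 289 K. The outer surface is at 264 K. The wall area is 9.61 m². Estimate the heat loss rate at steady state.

Q ≈ 68.2 W

Treating each layer as a thermal resistance in series:
R_float glass = L/(kA) = 0.195/(0.921×9.61) = 0.02203 K/W
R_polyurethane foam = L/(kA) = 0.065/(0.0224×9.61) = 0.302 K/W
R_gypsum plaster = L/(kA) = 0.07/(0.171×9.61) = 0.0426 K/W
R_total = 0.3666 K/W
Q = ΔT / R_total = 25 / 0.3666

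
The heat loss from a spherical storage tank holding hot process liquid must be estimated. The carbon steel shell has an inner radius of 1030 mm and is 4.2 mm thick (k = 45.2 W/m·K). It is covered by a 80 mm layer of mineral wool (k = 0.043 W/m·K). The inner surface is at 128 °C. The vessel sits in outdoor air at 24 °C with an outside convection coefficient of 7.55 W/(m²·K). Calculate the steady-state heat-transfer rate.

Q ≈ 759 W

Spherical conduction: R = (1/r_in − 1/r_out)/(4πk) per layer; series-sum.
R_carbon steel shell = (1/1.03 − 1/1.0342)/(4π×45.2) = 6.942×10^-6 K/W
R_mineral wool = (1/1.0342 − 1/1.1142)/(4π×0.043) = 0.1285 K/W
R_outer film = 1/(h·4πr_o²) = 1/(7.55×4π×1.1142²) = 0.00849 K/W
R_total = 0.137 K/W
Q = ΔT/R_total = 104/0.137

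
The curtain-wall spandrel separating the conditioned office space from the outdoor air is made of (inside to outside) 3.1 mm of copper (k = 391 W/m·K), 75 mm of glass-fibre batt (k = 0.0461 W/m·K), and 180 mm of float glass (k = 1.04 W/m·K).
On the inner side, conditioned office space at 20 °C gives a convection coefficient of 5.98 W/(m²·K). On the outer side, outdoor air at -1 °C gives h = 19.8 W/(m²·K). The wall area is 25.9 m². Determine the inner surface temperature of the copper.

Thermal resistances in series:
R_inner film = 1/(h_i·A) = 1/(5.98×25.9) = 0.006457 K/W
R_copper = L/(kA) = 0.0031/(391×25.9) = 3.061×10^-7 K/W
R_glass-fibre batt = L/(kA) = 0.075/(0.0461×25.9) = 0.06281 K/W
R_float glass = L/(kA) = 0.18/(1.04×25.9) = 0.006683 K/W
R_outer film = 1/(h_o·A) = 1/(19.8×25.9) = 0.00195 K/W
R_total = 0.0779 K/W;  Q = ΔT/R_total = 21/0.0779 = 269.6 W
T_interface = T_inner − Q·ΣR(inner→interface) = 20 − 270×0.006457

T ≈ 18.3 °C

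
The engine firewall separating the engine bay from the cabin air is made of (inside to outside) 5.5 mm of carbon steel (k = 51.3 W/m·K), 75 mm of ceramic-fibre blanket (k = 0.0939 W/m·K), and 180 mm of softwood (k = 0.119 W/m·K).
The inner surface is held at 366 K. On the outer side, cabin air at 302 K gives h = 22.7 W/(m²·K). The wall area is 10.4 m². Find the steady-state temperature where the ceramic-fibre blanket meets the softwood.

T ≈ 344 K

Series thermal resistances:
R_carbon steel = L/(kA) = 0.0055/(51.3×10.4) = 1.031×10^-5 K/W
R_ceramic-fibre blanket = L/(kA) = 0.075/(0.0939×10.4) = 0.0768 K/W
R_softwood = L/(kA) = 0.18/(0.119×10.4) = 0.1454 K/W
R_outer film = 1/(h_o·A) = 1/(22.7×10.4) = 0.004236 K/W
R_total = 0.2265 K/W;  Q = ΔT/R_total = 64/0.2265 = 282.6 W
T_interface = T_inner − Q·ΣR(inner→interface) = 366 − 283×0.07681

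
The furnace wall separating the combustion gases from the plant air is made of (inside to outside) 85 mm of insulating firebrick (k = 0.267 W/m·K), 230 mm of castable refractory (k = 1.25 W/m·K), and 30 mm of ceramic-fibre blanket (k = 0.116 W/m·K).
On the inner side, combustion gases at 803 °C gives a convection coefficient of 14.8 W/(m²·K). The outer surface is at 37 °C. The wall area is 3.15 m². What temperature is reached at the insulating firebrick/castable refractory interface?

Thermal resistances in series:
R_inner film = 1/(h_i·A) = 1/(14.8×3.15) = 0.02145 K/W
R_insulating firebrick = L/(kA) = 0.085/(0.267×3.15) = 0.1011 K/W
R_castable refractory = L/(kA) = 0.23/(1.25×3.15) = 0.05841 K/W
R_ceramic-fibre blanket = L/(kA) = 0.03/(0.116×3.15) = 0.0821 K/W
R_total = 0.263 K/W;  Q = ΔT/R_total = 766/0.263 = 2912 W
T_interface = T_inner − Q·ΣR(inner→interface) = 803 − 2910×0.1225

T ≈ 446 °C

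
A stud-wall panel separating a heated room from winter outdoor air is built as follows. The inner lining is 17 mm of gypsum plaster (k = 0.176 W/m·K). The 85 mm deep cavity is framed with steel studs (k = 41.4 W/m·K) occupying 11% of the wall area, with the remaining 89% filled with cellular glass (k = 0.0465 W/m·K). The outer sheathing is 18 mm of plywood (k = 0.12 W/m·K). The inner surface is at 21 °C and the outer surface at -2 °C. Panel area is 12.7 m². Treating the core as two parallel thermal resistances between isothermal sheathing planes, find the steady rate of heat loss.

Sheathing layers in series; stud and cavity paths in parallel between them.
R_inner = 0.017/(0.176×12.7) = 0.007606 K/W
R_stud  = 0.085/(41.4×0.11×12.7) = 0.00147 K/W
R_cav   = 0.085/(0.0465×0.89×12.7) = 0.1617 K/W
1/R_core = 1/R_stud + 1/R_cav → R_core = 0.001456 K/W
R_outer = 0.018/(0.12×12.7) = 0.01181 K/W
R_total = 0.02087 K/W
Q = ΔT/R_total = 23/0.02087

Q ≈ 1100 W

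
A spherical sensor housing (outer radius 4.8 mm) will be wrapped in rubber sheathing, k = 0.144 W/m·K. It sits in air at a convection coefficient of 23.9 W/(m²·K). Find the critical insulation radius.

For a sphere r_cr = 2k/h = 2×0.144/23.9
r_cr = 12.1 mm; since the bare radius (4.8 mm) is below r_cr, adding a thin layer of insulation will *increase* heat loss.

r_cr ≈ 12.1 mm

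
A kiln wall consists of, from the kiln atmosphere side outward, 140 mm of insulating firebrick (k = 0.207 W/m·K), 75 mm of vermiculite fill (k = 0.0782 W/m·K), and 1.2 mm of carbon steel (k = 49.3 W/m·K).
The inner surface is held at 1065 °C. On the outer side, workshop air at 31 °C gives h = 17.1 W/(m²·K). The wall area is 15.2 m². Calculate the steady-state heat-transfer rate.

Model the wall as resistances in series:
R_insulating firebrick = L/(kA) = 0.14/(0.207×15.2) = 0.0445 K/W
R_vermiculite fill = L/(kA) = 0.075/(0.0782×15.2) = 0.0631 K/W
R_carbon steel = L/(kA) = 0.0012/(49.3×15.2) = 1.601×10^-6 K/W
R_outer film = 1/(h_o·A) = 1/(17.1×15.2) = 0.003847 K/W
R_total = 0.1114 K/W
Q = ΔT / R_total = 1034 / 0.1114

Q ≈ 9280 W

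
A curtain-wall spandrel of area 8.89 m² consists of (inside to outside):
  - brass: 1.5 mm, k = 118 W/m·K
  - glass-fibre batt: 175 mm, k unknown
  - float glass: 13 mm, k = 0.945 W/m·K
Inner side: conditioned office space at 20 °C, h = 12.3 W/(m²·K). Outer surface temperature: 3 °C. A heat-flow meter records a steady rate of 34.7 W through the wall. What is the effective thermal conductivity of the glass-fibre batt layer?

k ≈ 0.0411 W/(m·K)

Using the resistance-network approach (series):
R_inner film = 1/(h_i·A) = 1/(12.3×8.89) = 0.009145 K/W
R_brass = L/(kA) = 0.0015/(118×8.89) = 1.43×10^-6 K/W
R_float glass = L/(kA) = 0.013/(0.945×8.89) = 0.001547 K/W
Sum of known resistances R_other = 0.01069 K/W
Total R = ΔT/Q = 17/34.7 = 0.4899 K/W
R_glass-fibre batt = R_total − R_other = 0.4792 K/W
k = L/(R·A) = 0.175/(0.4792×8.89)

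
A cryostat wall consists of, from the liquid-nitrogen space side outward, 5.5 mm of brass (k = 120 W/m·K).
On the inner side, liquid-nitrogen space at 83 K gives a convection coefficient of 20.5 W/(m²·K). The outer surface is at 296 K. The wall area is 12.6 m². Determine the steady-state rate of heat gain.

Thermal resistances in series:
R_inner film = 1/(h_i·A) = 1/(20.5×12.6) = 0.003871 K/W
R_brass = L/(kA) = 0.0055/(120×12.6) = 3.638×10^-6 K/W
R_total = 0.003875 K/W
Q = ΔT / R_total = 213 / 0.003875

Q ≈ 55000 W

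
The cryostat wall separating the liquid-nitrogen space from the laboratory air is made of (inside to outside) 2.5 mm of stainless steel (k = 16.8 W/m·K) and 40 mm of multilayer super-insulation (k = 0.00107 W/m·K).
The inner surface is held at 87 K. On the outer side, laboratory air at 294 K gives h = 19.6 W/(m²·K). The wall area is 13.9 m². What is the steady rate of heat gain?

Treating each layer as a thermal resistance in series:
R_stainless steel = L/(kA) = 0.0025/(16.8×13.9) = 1.071×10^-5 K/W
R_multilayer super-insulation = L/(kA) = 0.04/(0.00107×13.9) = 2.689 K/W
R_outer film = 1/(h_o·A) = 1/(19.6×13.9) = 0.003671 K/W
R_total = 2.693 K/W
Q = ΔT / R_total = 207 / 2.693

Q ≈ 76.9 W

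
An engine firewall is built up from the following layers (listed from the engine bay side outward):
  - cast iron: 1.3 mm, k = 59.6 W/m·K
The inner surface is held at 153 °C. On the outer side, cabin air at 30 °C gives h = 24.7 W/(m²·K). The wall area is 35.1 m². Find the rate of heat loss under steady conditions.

Q ≈ 107000 W

Series thermal resistances:
R_cast iron = L/(kA) = 0.0013/(59.6×35.1) = 6.214×10^-7 K/W
R_outer film = 1/(h_o·A) = 1/(24.7×35.1) = 0.001153 K/W
R_total = 0.001154 K/W
Q = ΔT / R_total = 123 / 0.001154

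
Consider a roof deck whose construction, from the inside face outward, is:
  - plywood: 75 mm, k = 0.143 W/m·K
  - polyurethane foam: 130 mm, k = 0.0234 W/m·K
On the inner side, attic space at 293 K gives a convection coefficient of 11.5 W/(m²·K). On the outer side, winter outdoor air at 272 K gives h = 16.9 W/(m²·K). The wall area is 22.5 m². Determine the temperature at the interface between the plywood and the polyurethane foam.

T ≈ 291 K

Thermal resistances in series:
R_inner film = 1/(h_i·A) = 1/(11.5×22.5) = 0.003865 K/W
R_plywood = L/(kA) = 0.075/(0.143×22.5) = 0.02331 K/W
R_polyurethane foam = L/(kA) = 0.13/(0.0234×22.5) = 0.2469 K/W
R_outer film = 1/(h_o·A) = 1/(16.9×22.5) = 0.00263 K/W
R_total = 0.2767 K/W;  Q = ΔT/R_total = 21/0.2767 = 75.89 W
T_interface = T_inner − Q·ΣR(inner→interface) = 293 − 75.9×0.02717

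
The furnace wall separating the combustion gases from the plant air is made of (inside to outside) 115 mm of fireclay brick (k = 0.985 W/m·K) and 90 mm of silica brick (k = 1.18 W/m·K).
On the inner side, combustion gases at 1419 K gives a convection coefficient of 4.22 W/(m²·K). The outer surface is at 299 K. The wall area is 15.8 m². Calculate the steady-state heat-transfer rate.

Q ≈ 41200 W

Series thermal resistances:
R_inner film = 1/(h_i·A) = 1/(4.22×15.8) = 0.015 K/W
R_fireclay brick = L/(kA) = 0.115/(0.985×15.8) = 0.007389 K/W
R_silica brick = L/(kA) = 0.09/(1.18×15.8) = 0.004827 K/W
R_total = 0.02721 K/W
Q = ΔT / R_total = 1120 / 0.02721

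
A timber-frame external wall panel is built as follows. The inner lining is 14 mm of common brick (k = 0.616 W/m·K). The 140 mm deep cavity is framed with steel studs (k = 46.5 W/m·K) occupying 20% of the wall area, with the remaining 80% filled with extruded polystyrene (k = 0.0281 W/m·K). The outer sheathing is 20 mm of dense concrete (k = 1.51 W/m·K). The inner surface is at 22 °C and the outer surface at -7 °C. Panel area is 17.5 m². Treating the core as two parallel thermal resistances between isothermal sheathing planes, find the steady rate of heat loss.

Sheathing layers in series; stud and cavity paths in parallel between them.
R_inner = 0.014/(0.616×17.5) = 0.001299 K/W
R_stud  = 0.14/(46.5×0.2×17.5) = 8.602×10^-4 K/W
R_cav   = 0.14/(0.0281×0.8×17.5) = 0.3559 K/W
1/R_core = 1/R_stud + 1/R_cav → R_core = 8.581×10^-4 K/W
R_outer = 0.02/(1.51×17.5) = 7.569×10^-4 K/W
R_total = 0.002914 K/W
Q = ΔT/R_total = 29/0.002914

Q ≈ 9950 W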